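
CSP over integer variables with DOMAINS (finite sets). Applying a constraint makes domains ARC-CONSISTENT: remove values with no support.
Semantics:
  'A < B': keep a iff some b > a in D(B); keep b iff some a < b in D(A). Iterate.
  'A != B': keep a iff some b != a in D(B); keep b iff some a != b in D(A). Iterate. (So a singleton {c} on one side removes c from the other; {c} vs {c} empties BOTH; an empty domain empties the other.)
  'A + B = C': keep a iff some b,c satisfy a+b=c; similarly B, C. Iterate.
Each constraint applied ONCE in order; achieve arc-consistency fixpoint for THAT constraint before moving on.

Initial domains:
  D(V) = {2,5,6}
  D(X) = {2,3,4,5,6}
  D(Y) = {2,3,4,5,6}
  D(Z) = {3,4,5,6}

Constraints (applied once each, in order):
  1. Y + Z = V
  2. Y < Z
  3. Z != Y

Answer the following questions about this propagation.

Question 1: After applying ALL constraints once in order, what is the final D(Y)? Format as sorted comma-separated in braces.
Answer: {2,3}

Derivation:
Constraint 1 (Y + Z = V) on D(Y)={2,3,4,5,6} D(Z)={3,4,5,6} D(V)={2,5,6}: Y {2,3,4,5,6}->{2,3}; Z {3,4,5,6}->{3,4}; V {2,5,6}->{5,6}
Constraint 2 (Y < Z) on D(Y)={2,3} D(Z)={3,4}: no change
Constraint 3 (Z != Y) on D(Z)={3,4} D(Y)={2,3}: no change
So after all 3 constraints: D(Y) = {2,3}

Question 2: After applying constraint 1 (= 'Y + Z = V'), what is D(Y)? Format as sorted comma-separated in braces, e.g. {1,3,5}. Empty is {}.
Answer: {2,3}

Derivation:
Constraint 1 (Y + Z = V) on D(Y)={2,3,4,5,6} D(Z)={3,4,5,6} D(V)={2,5,6}: Y {2,3,4,5,6}->{2,3}; Z {3,4,5,6}->{3,4}; V {2,5,6}->{5,6}
So after constraint 1: D(Y) = {2,3}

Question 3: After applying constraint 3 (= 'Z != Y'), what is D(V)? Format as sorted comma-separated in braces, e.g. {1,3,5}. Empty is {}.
Constraint 1 (Y + Z = V) on D(Y)={2,3,4,5,6} D(Z)={3,4,5,6} D(V)={2,5,6}: Y {2,3,4,5,6}->{2,3}; Z {3,4,5,6}->{3,4}; V {2,5,6}->{5,6}
Constraint 2 (Y < Z) on D(Y)={2,3} D(Z)={3,4}: no change
Constraint 3 (Z != Y) on D(Z)={3,4} D(Y)={2,3}: no change
So after constraint 3: D(V) = {5,6}

Answer: {5,6}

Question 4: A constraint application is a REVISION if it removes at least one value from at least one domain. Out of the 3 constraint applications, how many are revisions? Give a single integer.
Answer: 1

Derivation:
Constraint 1 (Y + Z = V) on D(Y)={2,3,4,5,6} D(Z)={3,4,5,6} D(V)={2,5,6}: Y {2,3,4,5,6}->{2,3}; Z {3,4,5,6}->{3,4}; V {2,5,6}->{5,6} => REVISION
Constraint 2 (Y < Z) on D(Y)={2,3} D(Z)={3,4}: no change => not a revision
Constraint 3 (Z != Y) on D(Z)={3,4} D(Y)={2,3}: no change => not a revision
Total revisions = 1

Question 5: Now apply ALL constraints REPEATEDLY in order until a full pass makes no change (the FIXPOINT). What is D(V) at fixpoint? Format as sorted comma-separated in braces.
Answer: {5,6}

Derivation:
pass 0 (initial): D(V)={2,5,6}
pass 1: V {2,5,6}->{5,6}; Y {2,3,4,5,6}->{2,3}; Z {3,4,5,6}->{3,4}
pass 2: no change
Fixpoint after 2 passes: D(V) = {5,6}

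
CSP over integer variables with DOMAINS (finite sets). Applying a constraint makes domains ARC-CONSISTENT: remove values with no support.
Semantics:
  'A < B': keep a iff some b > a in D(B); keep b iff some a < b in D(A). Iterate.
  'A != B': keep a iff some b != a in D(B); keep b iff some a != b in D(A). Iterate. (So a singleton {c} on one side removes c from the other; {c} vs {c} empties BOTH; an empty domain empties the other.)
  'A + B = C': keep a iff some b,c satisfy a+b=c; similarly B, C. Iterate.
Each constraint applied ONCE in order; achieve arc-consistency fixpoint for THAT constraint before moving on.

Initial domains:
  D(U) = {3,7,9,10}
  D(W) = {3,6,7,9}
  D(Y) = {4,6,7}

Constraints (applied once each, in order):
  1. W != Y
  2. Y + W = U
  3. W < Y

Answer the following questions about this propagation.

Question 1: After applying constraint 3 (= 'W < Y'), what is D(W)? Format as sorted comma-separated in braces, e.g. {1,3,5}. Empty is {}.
Answer: {3,6}

Derivation:
Constraint 1 (W != Y) on D(W)={3,6,7,9} D(Y)={4,6,7}: no change
Constraint 2 (Y + W = U) on D(Y)={4,6,7} D(W)={3,6,7,9} D(U)={3,7,9,10}: W {3,6,7,9}->{3,6}; U {3,7,9,10}->{7,9,10}
Constraint 3 (W < Y) on D(W)={3,6} D(Y)={4,6,7}: no change
So after constraint 3: D(W) = {3,6}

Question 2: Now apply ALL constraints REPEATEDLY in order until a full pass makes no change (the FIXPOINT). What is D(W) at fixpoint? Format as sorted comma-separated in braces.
pass 0 (initial): D(W)={3,6,7,9}
pass 1: U {3,7,9,10}->{7,9,10}; W {3,6,7,9}->{3,6}
pass 2: no change
Fixpoint after 2 passes: D(W) = {3,6}

Answer: {3,6}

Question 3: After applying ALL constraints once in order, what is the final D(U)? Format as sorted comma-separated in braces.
Answer: {7,9,10}

Derivation:
Constraint 1 (W != Y) on D(W)={3,6,7,9} D(Y)={4,6,7}: no change
Constraint 2 (Y + W = U) on D(Y)={4,6,7} D(W)={3,6,7,9} D(U)={3,7,9,10}: W {3,6,7,9}->{3,6}; U {3,7,9,10}->{7,9,10}
Constraint 3 (W < Y) on D(W)={3,6} D(Y)={4,6,7}: no change
So after all 3 constraints: D(U) = {7,9,10}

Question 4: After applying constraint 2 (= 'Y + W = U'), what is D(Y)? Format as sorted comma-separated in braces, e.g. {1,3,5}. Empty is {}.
Constraint 1 (W != Y) on D(W)={3,6,7,9} D(Y)={4,6,7}: no change
Constraint 2 (Y + W = U) on D(Y)={4,6,7} D(W)={3,6,7,9} D(U)={3,7,9,10}: W {3,6,7,9}->{3,6}; U {3,7,9,10}->{7,9,10}
So after constraint 2: D(Y) = {4,6,7}

Answer: {4,6,7}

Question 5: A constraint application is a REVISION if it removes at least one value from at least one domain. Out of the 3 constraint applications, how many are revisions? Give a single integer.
Answer: 1

Derivation:
Constraint 1 (W != Y) on D(W)={3,6,7,9} D(Y)={4,6,7}: no change => not a revision
Constraint 2 (Y + W = U) on D(Y)={4,6,7} D(W)={3,6,7,9} D(U)={3,7,9,10}: W {3,6,7,9}->{3,6}; U {3,7,9,10}->{7,9,10} => REVISION
Constraint 3 (W < Y) on D(W)={3,6} D(Y)={4,6,7}: no change => not a revision
Total revisions = 1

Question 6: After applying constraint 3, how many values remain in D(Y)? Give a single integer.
Answer: 3

Derivation:
Constraint 1 (W != Y) on D(W)={3,6,7,9} D(Y)={4,6,7}: no change
Constraint 2 (Y + W = U) on D(Y)={4,6,7} D(W)={3,6,7,9} D(U)={3,7,9,10}: W {3,6,7,9}->{3,6}; U {3,7,9,10}->{7,9,10}
Constraint 3 (W < Y) on D(W)={3,6} D(Y)={4,6,7}: no change
So after constraint 3: D(Y)={4,6,7}, size = 3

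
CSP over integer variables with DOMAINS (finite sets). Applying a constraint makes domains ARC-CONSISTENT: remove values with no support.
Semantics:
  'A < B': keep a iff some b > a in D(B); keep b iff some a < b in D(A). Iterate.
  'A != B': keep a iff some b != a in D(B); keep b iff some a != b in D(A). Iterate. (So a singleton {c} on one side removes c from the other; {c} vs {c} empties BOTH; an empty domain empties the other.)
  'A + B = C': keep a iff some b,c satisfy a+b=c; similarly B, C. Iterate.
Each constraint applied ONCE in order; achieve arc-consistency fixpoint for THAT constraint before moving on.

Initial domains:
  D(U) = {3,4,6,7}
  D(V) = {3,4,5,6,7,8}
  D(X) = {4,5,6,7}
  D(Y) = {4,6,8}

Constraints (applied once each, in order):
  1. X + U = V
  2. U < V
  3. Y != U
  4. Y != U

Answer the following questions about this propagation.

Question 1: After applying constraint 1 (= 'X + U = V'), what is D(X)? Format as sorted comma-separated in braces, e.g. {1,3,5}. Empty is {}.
Answer: {4,5}

Derivation:
Constraint 1 (X + U = V) on D(X)={4,5,6,7} D(U)={3,4,6,7} D(V)={3,4,5,6,7,8}: X {4,5,6,7}->{4,5}; U {3,4,6,7}->{3,4}; V {3,4,5,6,7,8}->{7,8}
So after constraint 1: D(X) = {4,5}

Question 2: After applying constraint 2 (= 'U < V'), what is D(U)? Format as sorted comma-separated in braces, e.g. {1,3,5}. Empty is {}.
Constraint 1 (X + U = V) on D(X)={4,5,6,7} D(U)={3,4,6,7} D(V)={3,4,5,6,7,8}: X {4,5,6,7}->{4,5}; U {3,4,6,7}->{3,4}; V {3,4,5,6,7,8}->{7,8}
Constraint 2 (U < V) on D(U)={3,4} D(V)={7,8}: no change
So after constraint 2: D(U) = {3,4}

Answer: {3,4}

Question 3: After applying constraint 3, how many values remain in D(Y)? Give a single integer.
Constraint 1 (X + U = V) on D(X)={4,5,6,7} D(U)={3,4,6,7} D(V)={3,4,5,6,7,8}: X {4,5,6,7}->{4,5}; U {3,4,6,7}->{3,4}; V {3,4,5,6,7,8}->{7,8}
Constraint 2 (U < V) on D(U)={3,4} D(V)={7,8}: no change
Constraint 3 (Y != U) on D(Y)={4,6,8} D(U)={3,4}: no change
So after constraint 3: D(Y)={4,6,8}, size = 3

Answer: 3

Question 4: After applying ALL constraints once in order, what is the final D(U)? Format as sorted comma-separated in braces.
Answer: {3,4}

Derivation:
Constraint 1 (X + U = V) on D(X)={4,5,6,7} D(U)={3,4,6,7} D(V)={3,4,5,6,7,8}: X {4,5,6,7}->{4,5}; U {3,4,6,7}->{3,4}; V {3,4,5,6,7,8}->{7,8}
Constraint 2 (U < V) on D(U)={3,4} D(V)={7,8}: no change
Constraint 3 (Y != U) on D(Y)={4,6,8} D(U)={3,4}: no change
Constraint 4 (Y != U) on D(Y)={4,6,8} D(U)={3,4}: no change
So after all 4 constraints: D(U) = {3,4}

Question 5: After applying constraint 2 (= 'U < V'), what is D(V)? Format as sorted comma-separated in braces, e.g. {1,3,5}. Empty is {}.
Answer: {7,8}

Derivation:
Constraint 1 (X + U = V) on D(X)={4,5,6,7} D(U)={3,4,6,7} D(V)={3,4,5,6,7,8}: X {4,5,6,7}->{4,5}; U {3,4,6,7}->{3,4}; V {3,4,5,6,7,8}->{7,8}
Constraint 2 (U < V) on D(U)={3,4} D(V)={7,8}: no change
So after constraint 2: D(V) = {7,8}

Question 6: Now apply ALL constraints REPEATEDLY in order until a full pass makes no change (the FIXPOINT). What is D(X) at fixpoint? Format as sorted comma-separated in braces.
pass 0 (initial): D(X)={4,5,6,7}
pass 1: U {3,4,6,7}->{3,4}; V {3,4,5,6,7,8}->{7,8}; X {4,5,6,7}->{4,5}
pass 2: no change
Fixpoint after 2 passes: D(X) = {4,5}

Answer: {4,5}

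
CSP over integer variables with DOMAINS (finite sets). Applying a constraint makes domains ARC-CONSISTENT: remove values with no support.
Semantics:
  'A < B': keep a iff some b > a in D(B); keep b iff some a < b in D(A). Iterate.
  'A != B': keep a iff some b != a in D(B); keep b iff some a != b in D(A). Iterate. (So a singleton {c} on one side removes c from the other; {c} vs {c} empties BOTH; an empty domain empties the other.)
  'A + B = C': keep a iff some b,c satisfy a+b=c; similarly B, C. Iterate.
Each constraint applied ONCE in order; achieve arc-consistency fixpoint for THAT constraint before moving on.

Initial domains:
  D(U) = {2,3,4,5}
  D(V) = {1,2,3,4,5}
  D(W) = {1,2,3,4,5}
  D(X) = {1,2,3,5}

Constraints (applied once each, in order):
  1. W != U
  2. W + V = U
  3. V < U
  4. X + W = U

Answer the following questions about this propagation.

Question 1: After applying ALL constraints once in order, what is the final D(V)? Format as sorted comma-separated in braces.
Answer: {1,2,3,4}

Derivation:
Constraint 1 (W != U) on D(W)={1,2,3,4,5} D(U)={2,3,4,5}: no change
Constraint 2 (W + V = U) on D(W)={1,2,3,4,5} D(V)={1,2,3,4,5} D(U)={2,3,4,5}: W {1,2,3,4,5}->{1,2,3,4}; V {1,2,3,4,5}->{1,2,3,4}
Constraint 3 (V < U) on D(V)={1,2,3,4} D(U)={2,3,4,5}: no change
Constraint 4 (X + W = U) on D(X)={1,2,3,5} D(W)={1,2,3,4} D(U)={2,3,4,5}: X {1,2,3,5}->{1,2,3}
So after all 4 constraints: D(V) = {1,2,3,4}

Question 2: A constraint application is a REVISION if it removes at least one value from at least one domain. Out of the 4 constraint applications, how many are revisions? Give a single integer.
Answer: 2

Derivation:
Constraint 1 (W != U) on D(W)={1,2,3,4,5} D(U)={2,3,4,5}: no change => not a revision
Constraint 2 (W + V = U) on D(W)={1,2,3,4,5} D(V)={1,2,3,4,5} D(U)={2,3,4,5}: W {1,2,3,4,5}->{1,2,3,4}; V {1,2,3,4,5}->{1,2,3,4} => REVISION
Constraint 3 (V < U) on D(V)={1,2,3,4} D(U)={2,3,4,5}: no change => not a revision
Constraint 4 (X + W = U) on D(X)={1,2,3,5} D(W)={1,2,3,4} D(U)={2,3,4,5}: X {1,2,3,5}->{1,2,3} => REVISION
Total revisions = 2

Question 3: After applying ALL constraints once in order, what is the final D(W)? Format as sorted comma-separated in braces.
Answer: {1,2,3,4}

Derivation:
Constraint 1 (W != U) on D(W)={1,2,3,4,5} D(U)={2,3,4,5}: no change
Constraint 2 (W + V = U) on D(W)={1,2,3,4,5} D(V)={1,2,3,4,5} D(U)={2,3,4,5}: W {1,2,3,4,5}->{1,2,3,4}; V {1,2,3,4,5}->{1,2,3,4}
Constraint 3 (V < U) on D(V)={1,2,3,4} D(U)={2,3,4,5}: no change
Constraint 4 (X + W = U) on D(X)={1,2,3,5} D(W)={1,2,3,4} D(U)={2,3,4,5}: X {1,2,3,5}->{1,2,3}
So after all 4 constraints: D(W) = {1,2,3,4}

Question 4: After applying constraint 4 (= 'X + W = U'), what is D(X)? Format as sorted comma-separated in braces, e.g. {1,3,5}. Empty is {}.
Constraint 1 (W != U) on D(W)={1,2,3,4,5} D(U)={2,3,4,5}: no change
Constraint 2 (W + V = U) on D(W)={1,2,3,4,5} D(V)={1,2,3,4,5} D(U)={2,3,4,5}: W {1,2,3,4,5}->{1,2,3,4}; V {1,2,3,4,5}->{1,2,3,4}
Constraint 3 (V < U) on D(V)={1,2,3,4} D(U)={2,3,4,5}: no change
Constraint 4 (X + W = U) on D(X)={1,2,3,5} D(W)={1,2,3,4} D(U)={2,3,4,5}: X {1,2,3,5}->{1,2,3}
So after constraint 4: D(X) = {1,2,3}

Answer: {1,2,3}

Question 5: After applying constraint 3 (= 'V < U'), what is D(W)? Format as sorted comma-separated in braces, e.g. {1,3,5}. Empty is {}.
Answer: {1,2,3,4}

Derivation:
Constraint 1 (W != U) on D(W)={1,2,3,4,5} D(U)={2,3,4,5}: no change
Constraint 2 (W + V = U) on D(W)={1,2,3,4,5} D(V)={1,2,3,4,5} D(U)={2,3,4,5}: W {1,2,3,4,5}->{1,2,3,4}; V {1,2,3,4,5}->{1,2,3,4}
Constraint 3 (V < U) on D(V)={1,2,3,4} D(U)={2,3,4,5}: no change
So after constraint 3: D(W) = {1,2,3,4}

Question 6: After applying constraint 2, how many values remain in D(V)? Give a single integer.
Answer: 4

Derivation:
Constraint 1 (W != U) on D(W)={1,2,3,4,5} D(U)={2,3,4,5}: no change
Constraint 2 (W + V = U) on D(W)={1,2,3,4,5} D(V)={1,2,3,4,5} D(U)={2,3,4,5}: W {1,2,3,4,5}->{1,2,3,4}; V {1,2,3,4,5}->{1,2,3,4}
So after constraint 2: D(V)={1,2,3,4}, size = 4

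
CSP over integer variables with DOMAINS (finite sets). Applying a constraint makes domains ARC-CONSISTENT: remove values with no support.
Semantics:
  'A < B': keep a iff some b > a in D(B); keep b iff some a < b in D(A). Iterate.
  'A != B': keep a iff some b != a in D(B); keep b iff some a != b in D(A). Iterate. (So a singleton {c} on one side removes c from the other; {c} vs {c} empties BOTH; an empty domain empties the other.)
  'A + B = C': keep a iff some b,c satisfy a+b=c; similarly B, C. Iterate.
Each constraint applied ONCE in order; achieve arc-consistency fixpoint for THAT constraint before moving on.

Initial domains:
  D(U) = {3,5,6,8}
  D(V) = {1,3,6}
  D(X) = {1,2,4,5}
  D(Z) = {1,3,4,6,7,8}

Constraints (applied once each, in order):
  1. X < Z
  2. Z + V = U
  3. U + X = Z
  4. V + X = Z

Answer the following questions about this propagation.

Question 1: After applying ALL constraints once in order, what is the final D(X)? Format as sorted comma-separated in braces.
Constraint 1 (X < Z) on D(X)={1,2,4,5} D(Z)={1,3,4,6,7,8}: Z {1,3,4,6,7,8}->{3,4,6,7,8}
Constraint 2 (Z + V = U) on D(Z)={3,4,6,7,8} D(V)={1,3,6} D(U)={3,5,6,8}: Z {3,4,6,7,8}->{3,4,7}; V {1,3,6}->{1,3}; U {3,5,6,8}->{5,6,8}
Constraint 3 (U + X = Z) on D(U)={5,6,8} D(X)={1,2,4,5} D(Z)={3,4,7}: U {5,6,8}->{5,6}; X {1,2,4,5}->{1,2}; Z {3,4,7}->{7}
Constraint 4 (V + X = Z) on D(V)={1,3} D(X)={1,2} D(Z)={7}: V {1,3}->{}; X {1,2}->{}; Z {7}->{}
So after all 4 constraints: D(X) = {}

Answer: {}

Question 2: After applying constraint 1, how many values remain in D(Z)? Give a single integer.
Constraint 1 (X < Z) on D(X)={1,2,4,5} D(Z)={1,3,4,6,7,8}: Z {1,3,4,6,7,8}->{3,4,6,7,8}
So after constraint 1: D(Z)={3,4,6,7,8}, size = 5

Answer: 5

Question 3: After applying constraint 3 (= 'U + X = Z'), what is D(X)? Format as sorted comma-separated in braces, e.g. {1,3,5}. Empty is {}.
Answer: {1,2}

Derivation:
Constraint 1 (X < Z) on D(X)={1,2,4,5} D(Z)={1,3,4,6,7,8}: Z {1,3,4,6,7,8}->{3,4,6,7,8}
Constraint 2 (Z + V = U) on D(Z)={3,4,6,7,8} D(V)={1,3,6} D(U)={3,5,6,8}: Z {3,4,6,7,8}->{3,4,7}; V {1,3,6}->{1,3}; U {3,5,6,8}->{5,6,8}
Constraint 3 (U + X = Z) on D(U)={5,6,8} D(X)={1,2,4,5} D(Z)={3,4,7}: U {5,6,8}->{5,6}; X {1,2,4,5}->{1,2}; Z {3,4,7}->{7}
So after constraint 3: D(X) = {1,2}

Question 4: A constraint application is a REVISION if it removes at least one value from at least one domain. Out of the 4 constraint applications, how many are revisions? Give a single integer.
Answer: 4

Derivation:
Constraint 1 (X < Z) on D(X)={1,2,4,5} D(Z)={1,3,4,6,7,8}: Z {1,3,4,6,7,8}->{3,4,6,7,8} => REVISION
Constraint 2 (Z + V = U) on D(Z)={3,4,6,7,8} D(V)={1,3,6} D(U)={3,5,6,8}: Z {3,4,6,7,8}->{3,4,7}; V {1,3,6}->{1,3}; U {3,5,6,8}->{5,6,8} => REVISION
Constraint 3 (U + X = Z) on D(U)={5,6,8} D(X)={1,2,4,5} D(Z)={3,4,7}: U {5,6,8}->{5,6}; X {1,2,4,5}->{1,2}; Z {3,4,7}->{7} => REVISION
Constraint 4 (V + X = Z) on D(V)={1,3} D(X)={1,2} D(Z)={7}: V {1,3}->{}; X {1,2}->{}; Z {7}->{} => REVISION
Total revisions = 4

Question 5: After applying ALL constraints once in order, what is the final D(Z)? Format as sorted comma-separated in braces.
Constraint 1 (X < Z) on D(X)={1,2,4,5} D(Z)={1,3,4,6,7,8}: Z {1,3,4,6,7,8}->{3,4,6,7,8}
Constraint 2 (Z + V = U) on D(Z)={3,4,6,7,8} D(V)={1,3,6} D(U)={3,5,6,8}: Z {3,4,6,7,8}->{3,4,7}; V {1,3,6}->{1,3}; U {3,5,6,8}->{5,6,8}
Constraint 3 (U + X = Z) on D(U)={5,6,8} D(X)={1,2,4,5} D(Z)={3,4,7}: U {5,6,8}->{5,6}; X {1,2,4,5}->{1,2}; Z {3,4,7}->{7}
Constraint 4 (V + X = Z) on D(V)={1,3} D(X)={1,2} D(Z)={7}: V {1,3}->{}; X {1,2}->{}; Z {7}->{}
So after all 4 constraints: D(Z) = {}

Answer: {}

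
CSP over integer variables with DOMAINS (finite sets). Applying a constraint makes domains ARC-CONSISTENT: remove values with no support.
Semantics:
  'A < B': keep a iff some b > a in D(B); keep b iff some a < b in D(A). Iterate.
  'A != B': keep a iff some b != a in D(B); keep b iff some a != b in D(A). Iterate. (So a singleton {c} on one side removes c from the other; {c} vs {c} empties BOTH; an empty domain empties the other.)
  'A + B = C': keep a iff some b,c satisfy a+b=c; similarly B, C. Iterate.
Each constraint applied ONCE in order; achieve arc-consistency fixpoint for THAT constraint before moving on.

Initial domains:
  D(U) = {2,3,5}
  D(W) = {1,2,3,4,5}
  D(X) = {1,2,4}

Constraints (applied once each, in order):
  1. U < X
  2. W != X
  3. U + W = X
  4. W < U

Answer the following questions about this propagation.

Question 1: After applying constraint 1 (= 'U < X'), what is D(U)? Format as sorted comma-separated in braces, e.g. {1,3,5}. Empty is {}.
Answer: {2,3}

Derivation:
Constraint 1 (U < X) on D(U)={2,3,5} D(X)={1,2,4}: U {2,3,5}->{2,3}; X {1,2,4}->{4}
So after constraint 1: D(U) = {2,3}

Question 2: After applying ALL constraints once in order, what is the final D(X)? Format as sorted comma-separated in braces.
Constraint 1 (U < X) on D(U)={2,3,5} D(X)={1,2,4}: U {2,3,5}->{2,3}; X {1,2,4}->{4}
Constraint 2 (W != X) on D(W)={1,2,3,4,5} D(X)={4}: W {1,2,3,4,5}->{1,2,3,5}
Constraint 3 (U + W = X) on D(U)={2,3} D(W)={1,2,3,5} D(X)={4}: W {1,2,3,5}->{1,2}
Constraint 4 (W < U) on D(W)={1,2} D(U)={2,3}: no change
So after all 4 constraints: D(X) = {4}

Answer: {4}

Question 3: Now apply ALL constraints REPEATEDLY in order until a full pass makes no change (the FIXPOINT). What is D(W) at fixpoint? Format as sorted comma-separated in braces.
Answer: {1,2}

Derivation:
pass 0 (initial): D(W)={1,2,3,4,5}
pass 1: U {2,3,5}->{2,3}; W {1,2,3,4,5}->{1,2}; X {1,2,4}->{4}
pass 2: no change
Fixpoint after 2 passes: D(W) = {1,2}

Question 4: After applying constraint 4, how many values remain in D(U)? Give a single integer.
Answer: 2

Derivation:
Constraint 1 (U < X) on D(U)={2,3,5} D(X)={1,2,4}: U {2,3,5}->{2,3}; X {1,2,4}->{4}
Constraint 2 (W != X) on D(W)={1,2,3,4,5} D(X)={4}: W {1,2,3,4,5}->{1,2,3,5}
Constraint 3 (U + W = X) on D(U)={2,3} D(W)={1,2,3,5} D(X)={4}: W {1,2,3,5}->{1,2}
Constraint 4 (W < U) on D(W)={1,2} D(U)={2,3}: no change
So after constraint 4: D(U)={2,3}, size = 2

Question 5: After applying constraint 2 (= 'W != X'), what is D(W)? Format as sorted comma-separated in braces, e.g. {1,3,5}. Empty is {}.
Constraint 1 (U < X) on D(U)={2,3,5} D(X)={1,2,4}: U {2,3,5}->{2,3}; X {1,2,4}->{4}
Constraint 2 (W != X) on D(W)={1,2,3,4,5} D(X)={4}: W {1,2,3,4,5}->{1,2,3,5}
So after constraint 2: D(W) = {1,2,3,5}

Answer: {1,2,3,5}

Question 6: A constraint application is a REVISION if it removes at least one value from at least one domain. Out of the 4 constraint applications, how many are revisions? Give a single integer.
Answer: 3

Derivation:
Constraint 1 (U < X) on D(U)={2,3,5} D(X)={1,2,4}: U {2,3,5}->{2,3}; X {1,2,4}->{4} => REVISION
Constraint 2 (W != X) on D(W)={1,2,3,4,5} D(X)={4}: W {1,2,3,4,5}->{1,2,3,5} => REVISION
Constraint 3 (U + W = X) on D(U)={2,3} D(W)={1,2,3,5} D(X)={4}: W {1,2,3,5}->{1,2} => REVISION
Constraint 4 (W < U) on D(W)={1,2} D(U)={2,3}: no change => not a revision
Total revisions = 3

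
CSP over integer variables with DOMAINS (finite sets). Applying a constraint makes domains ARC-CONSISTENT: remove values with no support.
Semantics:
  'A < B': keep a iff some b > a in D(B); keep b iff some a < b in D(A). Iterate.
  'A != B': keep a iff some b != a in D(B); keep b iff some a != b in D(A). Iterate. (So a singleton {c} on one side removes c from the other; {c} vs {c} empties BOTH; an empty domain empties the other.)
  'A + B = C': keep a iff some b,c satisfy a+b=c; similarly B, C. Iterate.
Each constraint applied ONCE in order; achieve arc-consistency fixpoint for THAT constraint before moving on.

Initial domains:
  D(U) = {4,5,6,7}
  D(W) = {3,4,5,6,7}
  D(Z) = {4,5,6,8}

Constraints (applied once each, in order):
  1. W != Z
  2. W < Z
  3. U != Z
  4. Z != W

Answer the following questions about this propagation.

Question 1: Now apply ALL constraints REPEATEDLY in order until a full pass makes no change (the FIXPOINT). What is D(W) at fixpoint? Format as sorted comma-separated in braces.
pass 0 (initial): D(W)={3,4,5,6,7}
pass 1: no change
Fixpoint after 1 passes: D(W) = {3,4,5,6,7}

Answer: {3,4,5,6,7}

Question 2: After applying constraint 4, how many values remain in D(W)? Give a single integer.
Answer: 5

Derivation:
Constraint 1 (W != Z) on D(W)={3,4,5,6,7} D(Z)={4,5,6,8}: no change
Constraint 2 (W < Z) on D(W)={3,4,5,6,7} D(Z)={4,5,6,8}: no change
Constraint 3 (U != Z) on D(U)={4,5,6,7} D(Z)={4,5,6,8}: no change
Constraint 4 (Z != W) on D(Z)={4,5,6,8} D(W)={3,4,5,6,7}: no change
So after constraint 4: D(W)={3,4,5,6,7}, size = 5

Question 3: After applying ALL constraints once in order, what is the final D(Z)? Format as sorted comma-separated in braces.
Answer: {4,5,6,8}

Derivation:
Constraint 1 (W != Z) on D(W)={3,4,5,6,7} D(Z)={4,5,6,8}: no change
Constraint 2 (W < Z) on D(W)={3,4,5,6,7} D(Z)={4,5,6,8}: no change
Constraint 3 (U != Z) on D(U)={4,5,6,7} D(Z)={4,5,6,8}: no change
Constraint 4 (Z != W) on D(Z)={4,5,6,8} D(W)={3,4,5,6,7}: no change
So after all 4 constraints: D(Z) = {4,5,6,8}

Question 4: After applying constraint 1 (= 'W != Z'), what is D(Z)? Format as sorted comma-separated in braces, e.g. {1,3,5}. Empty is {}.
Constraint 1 (W != Z) on D(W)={3,4,5,6,7} D(Z)={4,5,6,8}: no change
So after constraint 1: D(Z) = {4,5,6,8}

Answer: {4,5,6,8}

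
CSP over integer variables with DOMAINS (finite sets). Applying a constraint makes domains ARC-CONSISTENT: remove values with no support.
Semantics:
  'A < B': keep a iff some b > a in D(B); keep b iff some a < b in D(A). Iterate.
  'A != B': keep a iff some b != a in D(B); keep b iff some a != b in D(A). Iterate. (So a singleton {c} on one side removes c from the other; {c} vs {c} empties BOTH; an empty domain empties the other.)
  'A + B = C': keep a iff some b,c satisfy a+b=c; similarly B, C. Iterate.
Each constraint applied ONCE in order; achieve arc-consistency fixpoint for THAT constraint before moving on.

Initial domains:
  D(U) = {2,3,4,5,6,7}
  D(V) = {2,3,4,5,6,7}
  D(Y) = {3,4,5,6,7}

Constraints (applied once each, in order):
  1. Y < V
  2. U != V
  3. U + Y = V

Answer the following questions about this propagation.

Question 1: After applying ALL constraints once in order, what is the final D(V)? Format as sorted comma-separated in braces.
Constraint 1 (Y < V) on D(Y)={3,4,5,6,7} D(V)={2,3,4,5,6,7}: Y {3,4,5,6,7}->{3,4,5,6}; V {2,3,4,5,6,7}->{4,5,6,7}
Constraint 2 (U != V) on D(U)={2,3,4,5,6,7} D(V)={4,5,6,7}: no change
Constraint 3 (U + Y = V) on D(U)={2,3,4,5,6,7} D(Y)={3,4,5,6} D(V)={4,5,6,7}: U {2,3,4,5,6,7}->{2,3,4}; Y {3,4,5,6}->{3,4,5}; V {4,5,6,7}->{5,6,7}
So after all 3 constraints: D(V) = {5,6,7}

Answer: {5,6,7}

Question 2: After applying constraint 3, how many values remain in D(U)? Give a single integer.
Answer: 3

Derivation:
Constraint 1 (Y < V) on D(Y)={3,4,5,6,7} D(V)={2,3,4,5,6,7}: Y {3,4,5,6,7}->{3,4,5,6}; V {2,3,4,5,6,7}->{4,5,6,7}
Constraint 2 (U != V) on D(U)={2,3,4,5,6,7} D(V)={4,5,6,7}: no change
Constraint 3 (U + Y = V) on D(U)={2,3,4,5,6,7} D(Y)={3,4,5,6} D(V)={4,5,6,7}: U {2,3,4,5,6,7}->{2,3,4}; Y {3,4,5,6}->{3,4,5}; V {4,5,6,7}->{5,6,7}
So after constraint 3: D(U)={2,3,4}, size = 3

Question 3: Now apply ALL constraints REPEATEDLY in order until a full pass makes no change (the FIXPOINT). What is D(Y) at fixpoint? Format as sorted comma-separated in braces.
pass 0 (initial): D(Y)={3,4,5,6,7}
pass 1: U {2,3,4,5,6,7}->{2,3,4}; V {2,3,4,5,6,7}->{5,6,7}; Y {3,4,5,6,7}->{3,4,5}
pass 2: no change
Fixpoint after 2 passes: D(Y) = {3,4,5}

Answer: {3,4,5}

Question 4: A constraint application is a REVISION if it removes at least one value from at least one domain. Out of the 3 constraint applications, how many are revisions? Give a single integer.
Answer: 2

Derivation:
Constraint 1 (Y < V) on D(Y)={3,4,5,6,7} D(V)={2,3,4,5,6,7}: Y {3,4,5,6,7}->{3,4,5,6}; V {2,3,4,5,6,7}->{4,5,6,7} => REVISION
Constraint 2 (U != V) on D(U)={2,3,4,5,6,7} D(V)={4,5,6,7}: no change => not a revision
Constraint 3 (U + Y = V) on D(U)={2,3,4,5,6,7} D(Y)={3,4,5,6} D(V)={4,5,6,7}: U {2,3,4,5,6,7}->{2,3,4}; Y {3,4,5,6}->{3,4,5}; V {4,5,6,7}->{5,6,7} => REVISION
Total revisions = 2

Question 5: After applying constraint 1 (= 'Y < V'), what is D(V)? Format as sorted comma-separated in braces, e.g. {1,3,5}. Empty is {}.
Answer: {4,5,6,7}

Derivation:
Constraint 1 (Y < V) on D(Y)={3,4,5,6,7} D(V)={2,3,4,5,6,7}: Y {3,4,5,6,7}->{3,4,5,6}; V {2,3,4,5,6,7}->{4,5,6,7}
So after constraint 1: D(V) = {4,5,6,7}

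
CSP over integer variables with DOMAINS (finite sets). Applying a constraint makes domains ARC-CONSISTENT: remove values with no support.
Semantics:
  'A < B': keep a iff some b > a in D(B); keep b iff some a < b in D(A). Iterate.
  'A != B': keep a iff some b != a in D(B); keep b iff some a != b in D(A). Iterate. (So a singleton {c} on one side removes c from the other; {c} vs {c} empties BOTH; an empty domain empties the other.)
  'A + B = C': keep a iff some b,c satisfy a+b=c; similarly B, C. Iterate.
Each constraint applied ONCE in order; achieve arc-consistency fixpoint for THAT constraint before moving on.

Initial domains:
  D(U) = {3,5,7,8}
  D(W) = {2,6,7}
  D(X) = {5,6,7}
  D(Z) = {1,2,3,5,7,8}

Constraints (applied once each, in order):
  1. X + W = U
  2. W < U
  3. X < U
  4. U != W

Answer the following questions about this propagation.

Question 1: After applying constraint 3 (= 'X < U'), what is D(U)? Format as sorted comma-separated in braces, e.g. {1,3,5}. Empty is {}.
Constraint 1 (X + W = U) on D(X)={5,6,7} D(W)={2,6,7} D(U)={3,5,7,8}: X {5,6,7}->{5,6}; W {2,6,7}->{2}; U {3,5,7,8}->{7,8}
Constraint 2 (W < U) on D(W)={2} D(U)={7,8}: no change
Constraint 3 (X < U) on D(X)={5,6} D(U)={7,8}: no change
So after constraint 3: D(U) = {7,8}

Answer: {7,8}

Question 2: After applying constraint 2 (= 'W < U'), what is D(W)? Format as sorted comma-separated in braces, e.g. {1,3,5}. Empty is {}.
Answer: {2}

Derivation:
Constraint 1 (X + W = U) on D(X)={5,6,7} D(W)={2,6,7} D(U)={3,5,7,8}: X {5,6,7}->{5,6}; W {2,6,7}->{2}; U {3,5,7,8}->{7,8}
Constraint 2 (W < U) on D(W)={2} D(U)={7,8}: no change
So after constraint 2: D(W) = {2}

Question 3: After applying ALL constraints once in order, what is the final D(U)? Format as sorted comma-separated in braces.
Answer: {7,8}

Derivation:
Constraint 1 (X + W = U) on D(X)={5,6,7} D(W)={2,6,7} D(U)={3,5,7,8}: X {5,6,7}->{5,6}; W {2,6,7}->{2}; U {3,5,7,8}->{7,8}
Constraint 2 (W < U) on D(W)={2} D(U)={7,8}: no change
Constraint 3 (X < U) on D(X)={5,6} D(U)={7,8}: no change
Constraint 4 (U != W) on D(U)={7,8} D(W)={2}: no change
So after all 4 constraints: D(U) = {7,8}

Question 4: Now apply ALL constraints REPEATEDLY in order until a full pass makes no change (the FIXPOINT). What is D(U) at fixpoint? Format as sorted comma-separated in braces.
pass 0 (initial): D(U)={3,5,7,8}
pass 1: U {3,5,7,8}->{7,8}; W {2,6,7}->{2}; X {5,6,7}->{5,6}
pass 2: no change
Fixpoint after 2 passes: D(U) = {7,8}

Answer: {7,8}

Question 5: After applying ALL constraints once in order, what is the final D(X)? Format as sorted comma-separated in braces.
Answer: {5,6}

Derivation:
Constraint 1 (X + W = U) on D(X)={5,6,7} D(W)={2,6,7} D(U)={3,5,7,8}: X {5,6,7}->{5,6}; W {2,6,7}->{2}; U {3,5,7,8}->{7,8}
Constraint 2 (W < U) on D(W)={2} D(U)={7,8}: no change
Constraint 3 (X < U) on D(X)={5,6} D(U)={7,8}: no change
Constraint 4 (U != W) on D(U)={7,8} D(W)={2}: no change
So after all 4 constraints: D(X) = {5,6}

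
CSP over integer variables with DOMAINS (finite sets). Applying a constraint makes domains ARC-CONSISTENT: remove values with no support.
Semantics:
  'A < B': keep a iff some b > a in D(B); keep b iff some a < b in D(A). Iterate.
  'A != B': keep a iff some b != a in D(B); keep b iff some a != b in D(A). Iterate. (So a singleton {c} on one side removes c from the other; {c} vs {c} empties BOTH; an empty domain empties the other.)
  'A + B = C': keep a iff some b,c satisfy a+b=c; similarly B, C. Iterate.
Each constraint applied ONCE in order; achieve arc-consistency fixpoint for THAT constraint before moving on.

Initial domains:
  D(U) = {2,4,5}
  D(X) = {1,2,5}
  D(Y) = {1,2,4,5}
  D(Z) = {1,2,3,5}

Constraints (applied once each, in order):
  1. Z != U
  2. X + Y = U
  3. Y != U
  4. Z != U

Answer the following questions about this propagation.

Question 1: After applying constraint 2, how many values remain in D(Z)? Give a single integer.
Answer: 4

Derivation:
Constraint 1 (Z != U) on D(Z)={1,2,3,5} D(U)={2,4,5}: no change
Constraint 2 (X + Y = U) on D(X)={1,2,5} D(Y)={1,2,4,5} D(U)={2,4,5}: X {1,2,5}->{1,2}; Y {1,2,4,5}->{1,2,4}
So after constraint 2: D(Z)={1,2,3,5}, size = 4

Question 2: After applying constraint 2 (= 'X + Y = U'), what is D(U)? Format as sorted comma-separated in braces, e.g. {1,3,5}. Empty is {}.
Constraint 1 (Z != U) on D(Z)={1,2,3,5} D(U)={2,4,5}: no change
Constraint 2 (X + Y = U) on D(X)={1,2,5} D(Y)={1,2,4,5} D(U)={2,4,5}: X {1,2,5}->{1,2}; Y {1,2,4,5}->{1,2,4}
So after constraint 2: D(U) = {2,4,5}

Answer: {2,4,5}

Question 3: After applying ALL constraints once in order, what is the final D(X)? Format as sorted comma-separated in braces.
Constraint 1 (Z != U) on D(Z)={1,2,3,5} D(U)={2,4,5}: no change
Constraint 2 (X + Y = U) on D(X)={1,2,5} D(Y)={1,2,4,5} D(U)={2,4,5}: X {1,2,5}->{1,2}; Y {1,2,4,5}->{1,2,4}
Constraint 3 (Y != U) on D(Y)={1,2,4} D(U)={2,4,5}: no change
Constraint 4 (Z != U) on D(Z)={1,2,3,5} D(U)={2,4,5}: no change
So after all 4 constraints: D(X) = {1,2}

Answer: {1,2}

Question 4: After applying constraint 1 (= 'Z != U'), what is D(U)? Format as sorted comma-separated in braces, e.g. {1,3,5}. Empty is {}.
Answer: {2,4,5}

Derivation:
Constraint 1 (Z != U) on D(Z)={1,2,3,5} D(U)={2,4,5}: no change
So after constraint 1: D(U) = {2,4,5}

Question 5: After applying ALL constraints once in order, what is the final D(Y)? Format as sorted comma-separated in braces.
Constraint 1 (Z != U) on D(Z)={1,2,3,5} D(U)={2,4,5}: no change
Constraint 2 (X + Y = U) on D(X)={1,2,5} D(Y)={1,2,4,5} D(U)={2,4,5}: X {1,2,5}->{1,2}; Y {1,2,4,5}->{1,2,4}
Constraint 3 (Y != U) on D(Y)={1,2,4} D(U)={2,4,5}: no change
Constraint 4 (Z != U) on D(Z)={1,2,3,5} D(U)={2,4,5}: no change
So after all 4 constraints: D(Y) = {1,2,4}

Answer: {1,2,4}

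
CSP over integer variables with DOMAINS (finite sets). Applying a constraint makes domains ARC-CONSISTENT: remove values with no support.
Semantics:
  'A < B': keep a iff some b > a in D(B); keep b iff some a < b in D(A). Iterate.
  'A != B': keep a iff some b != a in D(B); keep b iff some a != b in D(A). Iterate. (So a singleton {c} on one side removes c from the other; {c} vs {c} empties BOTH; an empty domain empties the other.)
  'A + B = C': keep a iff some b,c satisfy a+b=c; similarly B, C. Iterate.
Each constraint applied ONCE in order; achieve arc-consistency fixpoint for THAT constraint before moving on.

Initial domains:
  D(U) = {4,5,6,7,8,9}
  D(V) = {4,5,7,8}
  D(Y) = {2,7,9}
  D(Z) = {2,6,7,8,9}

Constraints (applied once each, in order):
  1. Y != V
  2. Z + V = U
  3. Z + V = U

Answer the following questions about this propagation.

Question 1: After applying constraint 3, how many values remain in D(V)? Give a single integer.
Answer: 3

Derivation:
Constraint 1 (Y != V) on D(Y)={2,7,9} D(V)={4,5,7,8}: no change
Constraint 2 (Z + V = U) on D(Z)={2,6,7,8,9} D(V)={4,5,7,8} D(U)={4,5,6,7,8,9}: Z {2,6,7,8,9}->{2}; V {4,5,7,8}->{4,5,7}; U {4,5,6,7,8,9}->{6,7,9}
Constraint 3 (Z + V = U) on D(Z)={2} D(V)={4,5,7} D(U)={6,7,9}: no change
So after constraint 3: D(V)={4,5,7}, size = 3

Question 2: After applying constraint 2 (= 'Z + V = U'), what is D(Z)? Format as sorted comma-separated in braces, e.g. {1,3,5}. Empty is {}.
Answer: {2}

Derivation:
Constraint 1 (Y != V) on D(Y)={2,7,9} D(V)={4,5,7,8}: no change
Constraint 2 (Z + V = U) on D(Z)={2,6,7,8,9} D(V)={4,5,7,8} D(U)={4,5,6,7,8,9}: Z {2,6,7,8,9}->{2}; V {4,5,7,8}->{4,5,7}; U {4,5,6,7,8,9}->{6,7,9}
So after constraint 2: D(Z) = {2}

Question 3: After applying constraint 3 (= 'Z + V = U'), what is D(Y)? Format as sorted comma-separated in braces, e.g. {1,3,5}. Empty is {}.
Answer: {2,7,9}

Derivation:
Constraint 1 (Y != V) on D(Y)={2,7,9} D(V)={4,5,7,8}: no change
Constraint 2 (Z + V = U) on D(Z)={2,6,7,8,9} D(V)={4,5,7,8} D(U)={4,5,6,7,8,9}: Z {2,6,7,8,9}->{2}; V {4,5,7,8}->{4,5,7}; U {4,5,6,7,8,9}->{6,7,9}
Constraint 3 (Z + V = U) on D(Z)={2} D(V)={4,5,7} D(U)={6,7,9}: no change
So after constraint 3: D(Y) = {2,7,9}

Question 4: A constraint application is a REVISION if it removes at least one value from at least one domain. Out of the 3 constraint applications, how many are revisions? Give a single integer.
Constraint 1 (Y != V) on D(Y)={2,7,9} D(V)={4,5,7,8}: no change => not a revision
Constraint 2 (Z + V = U) on D(Z)={2,6,7,8,9} D(V)={4,5,7,8} D(U)={4,5,6,7,8,9}: Z {2,6,7,8,9}->{2}; V {4,5,7,8}->{4,5,7}; U {4,5,6,7,8,9}->{6,7,9} => REVISION
Constraint 3 (Z + V = U) on D(Z)={2} D(V)={4,5,7} D(U)={6,7,9}: no change => not a revision
Total revisions = 1

Answer: 1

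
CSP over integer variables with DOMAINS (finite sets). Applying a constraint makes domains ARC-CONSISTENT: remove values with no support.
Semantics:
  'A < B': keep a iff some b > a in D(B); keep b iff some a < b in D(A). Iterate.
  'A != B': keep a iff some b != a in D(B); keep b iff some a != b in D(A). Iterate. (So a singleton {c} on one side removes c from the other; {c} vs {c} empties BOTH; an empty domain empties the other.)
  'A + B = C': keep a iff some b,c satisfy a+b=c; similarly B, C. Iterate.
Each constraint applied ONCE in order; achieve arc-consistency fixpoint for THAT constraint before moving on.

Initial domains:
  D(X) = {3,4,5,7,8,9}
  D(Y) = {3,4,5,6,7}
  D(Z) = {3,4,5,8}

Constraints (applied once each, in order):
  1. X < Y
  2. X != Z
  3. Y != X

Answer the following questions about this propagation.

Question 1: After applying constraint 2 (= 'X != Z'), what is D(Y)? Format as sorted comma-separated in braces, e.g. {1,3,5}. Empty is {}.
Answer: {4,5,6,7}

Derivation:
Constraint 1 (X < Y) on D(X)={3,4,5,7,8,9} D(Y)={3,4,5,6,7}: X {3,4,5,7,8,9}->{3,4,5}; Y {3,4,5,6,7}->{4,5,6,7}
Constraint 2 (X != Z) on D(X)={3,4,5} D(Z)={3,4,5,8}: no change
So after constraint 2: D(Y) = {4,5,6,7}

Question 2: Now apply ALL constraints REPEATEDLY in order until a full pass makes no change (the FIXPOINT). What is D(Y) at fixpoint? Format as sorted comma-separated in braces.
pass 0 (initial): D(Y)={3,4,5,6,7}
pass 1: X {3,4,5,7,8,9}->{3,4,5}; Y {3,4,5,6,7}->{4,5,6,7}
pass 2: no change
Fixpoint after 2 passes: D(Y) = {4,5,6,7}

Answer: {4,5,6,7}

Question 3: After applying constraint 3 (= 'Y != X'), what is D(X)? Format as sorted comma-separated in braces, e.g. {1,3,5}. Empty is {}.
Answer: {3,4,5}

Derivation:
Constraint 1 (X < Y) on D(X)={3,4,5,7,8,9} D(Y)={3,4,5,6,7}: X {3,4,5,7,8,9}->{3,4,5}; Y {3,4,5,6,7}->{4,5,6,7}
Constraint 2 (X != Z) on D(X)={3,4,5} D(Z)={3,4,5,8}: no change
Constraint 3 (Y != X) on D(Y)={4,5,6,7} D(X)={3,4,5}: no change
So after constraint 3: D(X) = {3,4,5}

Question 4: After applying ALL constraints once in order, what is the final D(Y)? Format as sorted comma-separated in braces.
Answer: {4,5,6,7}

Derivation:
Constraint 1 (X < Y) on D(X)={3,4,5,7,8,9} D(Y)={3,4,5,6,7}: X {3,4,5,7,8,9}->{3,4,5}; Y {3,4,5,6,7}->{4,5,6,7}
Constraint 2 (X != Z) on D(X)={3,4,5} D(Z)={3,4,5,8}: no change
Constraint 3 (Y != X) on D(Y)={4,5,6,7} D(X)={3,4,5}: no change
So after all 3 constraints: D(Y) = {4,5,6,7}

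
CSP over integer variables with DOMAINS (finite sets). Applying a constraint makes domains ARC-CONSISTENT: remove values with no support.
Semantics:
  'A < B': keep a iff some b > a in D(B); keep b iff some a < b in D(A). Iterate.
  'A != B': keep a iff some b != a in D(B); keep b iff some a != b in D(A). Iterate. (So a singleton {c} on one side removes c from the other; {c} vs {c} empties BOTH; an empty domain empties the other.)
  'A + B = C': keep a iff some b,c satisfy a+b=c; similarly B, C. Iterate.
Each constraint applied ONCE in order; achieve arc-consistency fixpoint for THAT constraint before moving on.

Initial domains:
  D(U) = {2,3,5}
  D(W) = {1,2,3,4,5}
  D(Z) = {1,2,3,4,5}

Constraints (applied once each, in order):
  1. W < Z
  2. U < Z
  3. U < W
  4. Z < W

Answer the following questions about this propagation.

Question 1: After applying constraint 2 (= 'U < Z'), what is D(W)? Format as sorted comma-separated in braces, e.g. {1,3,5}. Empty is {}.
Answer: {1,2,3,4}

Derivation:
Constraint 1 (W < Z) on D(W)={1,2,3,4,5} D(Z)={1,2,3,4,5}: W {1,2,3,4,5}->{1,2,3,4}; Z {1,2,3,4,5}->{2,3,4,5}
Constraint 2 (U < Z) on D(U)={2,3,5} D(Z)={2,3,4,5}: U {2,3,5}->{2,3}; Z {2,3,4,5}->{3,4,5}
So after constraint 2: D(W) = {1,2,3,4}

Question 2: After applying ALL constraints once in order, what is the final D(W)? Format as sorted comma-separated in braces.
Constraint 1 (W < Z) on D(W)={1,2,3,4,5} D(Z)={1,2,3,4,5}: W {1,2,3,4,5}->{1,2,3,4}; Z {1,2,3,4,5}->{2,3,4,5}
Constraint 2 (U < Z) on D(U)={2,3,5} D(Z)={2,3,4,5}: U {2,3,5}->{2,3}; Z {2,3,4,5}->{3,4,5}
Constraint 3 (U < W) on D(U)={2,3} D(W)={1,2,3,4}: W {1,2,3,4}->{3,4}
Constraint 4 (Z < W) on D(Z)={3,4,5} D(W)={3,4}: Z {3,4,5}->{3}; W {3,4}->{4}
So after all 4 constraints: D(W) = {4}

Answer: {4}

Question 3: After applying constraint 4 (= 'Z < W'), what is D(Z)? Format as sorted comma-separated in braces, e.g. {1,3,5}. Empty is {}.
Constraint 1 (W < Z) on D(W)={1,2,3,4,5} D(Z)={1,2,3,4,5}: W {1,2,3,4,5}->{1,2,3,4}; Z {1,2,3,4,5}->{2,3,4,5}
Constraint 2 (U < Z) on D(U)={2,3,5} D(Z)={2,3,4,5}: U {2,3,5}->{2,3}; Z {2,3,4,5}->{3,4,5}
Constraint 3 (U < W) on D(U)={2,3} D(W)={1,2,3,4}: W {1,2,3,4}->{3,4}
Constraint 4 (Z < W) on D(Z)={3,4,5} D(W)={3,4}: Z {3,4,5}->{3}; W {3,4}->{4}
So after constraint 4: D(Z) = {3}

Answer: {3}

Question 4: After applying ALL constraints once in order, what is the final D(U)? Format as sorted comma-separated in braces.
Answer: {2,3}

Derivation:
Constraint 1 (W < Z) on D(W)={1,2,3,4,5} D(Z)={1,2,3,4,5}: W {1,2,3,4,5}->{1,2,3,4}; Z {1,2,3,4,5}->{2,3,4,5}
Constraint 2 (U < Z) on D(U)={2,3,5} D(Z)={2,3,4,5}: U {2,3,5}->{2,3}; Z {2,3,4,5}->{3,4,5}
Constraint 3 (U < W) on D(U)={2,3} D(W)={1,2,3,4}: W {1,2,3,4}->{3,4}
Constraint 4 (Z < W) on D(Z)={3,4,5} D(W)={3,4}: Z {3,4,5}->{3}; W {3,4}->{4}
So after all 4 constraints: D(U) = {2,3}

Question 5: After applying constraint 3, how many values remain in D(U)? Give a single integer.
Answer: 2

Derivation:
Constraint 1 (W < Z) on D(W)={1,2,3,4,5} D(Z)={1,2,3,4,5}: W {1,2,3,4,5}->{1,2,3,4}; Z {1,2,3,4,5}->{2,3,4,5}
Constraint 2 (U < Z) on D(U)={2,3,5} D(Z)={2,3,4,5}: U {2,3,5}->{2,3}; Z {2,3,4,5}->{3,4,5}
Constraint 3 (U < W) on D(U)={2,3} D(W)={1,2,3,4}: W {1,2,3,4}->{3,4}
So after constraint 3: D(U)={2,3}, size = 2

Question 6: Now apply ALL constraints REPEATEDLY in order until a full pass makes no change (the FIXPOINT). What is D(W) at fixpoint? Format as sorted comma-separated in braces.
pass 0 (initial): D(W)={1,2,3,4,5}
pass 1: U {2,3,5}->{2,3}; W {1,2,3,4,5}->{4}; Z {1,2,3,4,5}->{3}
pass 2: U {2,3}->{}; W {4}->{}; Z {3}->{}
pass 3: no change
Fixpoint after 3 passes: D(W) = {}

Answer: {}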